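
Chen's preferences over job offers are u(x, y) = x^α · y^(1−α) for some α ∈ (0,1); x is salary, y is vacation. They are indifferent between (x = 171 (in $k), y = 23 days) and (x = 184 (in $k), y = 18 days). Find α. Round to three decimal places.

The Cobb–Douglas utilities coincide, so 171^α·23^(1−α) = 184^α·18^(1−α).
(171/184)^α = (18/23)^(1−α); take logs: α·ln(171/184) = (1−α)·ln(18/23), i.e. α·-0.073272 = (1−α)·-0.245122.
Thus α·(-0.318394) = -0.245122, so α = -0.245122/-0.318394 ≈ 0.770.

α ≈ 0.770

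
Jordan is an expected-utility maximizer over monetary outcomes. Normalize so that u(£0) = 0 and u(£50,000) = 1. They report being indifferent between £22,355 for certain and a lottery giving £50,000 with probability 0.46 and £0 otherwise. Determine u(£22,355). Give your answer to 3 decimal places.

The indifference gives u(£22,355) = 0.46·u(£50,000) + 0.54·u(£0) = 0.46·1 + 0.54·0 = 0.46.

0.460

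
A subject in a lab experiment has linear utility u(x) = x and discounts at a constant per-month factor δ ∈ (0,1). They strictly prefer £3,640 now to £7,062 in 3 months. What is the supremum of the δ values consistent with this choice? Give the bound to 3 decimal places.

δ < 0.802

Comparing present values: 3640 > δ^3·7062.
Dividing by 7062: δ^3 < 0.51543. Both sides are positive, so the cube root keeps the direction.
δ < (3640/7062)^(1/3) ≈ 0.802.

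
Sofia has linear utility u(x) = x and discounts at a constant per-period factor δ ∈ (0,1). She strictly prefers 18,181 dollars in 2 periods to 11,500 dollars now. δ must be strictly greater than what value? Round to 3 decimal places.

The preference means 11500 < δ^2·18181.
Hence δ^2 > 11500/18181 = 0.63253, and x ↦ x^(1/2) is increasing on (0,∞).
δ > 0.63253^(1/2) = 0.795.

δ > 0.795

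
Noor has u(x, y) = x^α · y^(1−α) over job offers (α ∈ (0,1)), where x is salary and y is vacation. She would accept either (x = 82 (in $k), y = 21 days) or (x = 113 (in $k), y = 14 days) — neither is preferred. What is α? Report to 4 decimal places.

Indifference: 82^α · 21^(1−α) = 113^α · 14^(1−α).
(82/113)^α = (14/21)^(1−α); take logs: α·ln(82/113) = (1−α)·ln(14/21), i.e. α·-0.3206686 = (1−α)·-0.4054651.
So α/(1−α) = (-0.4054651)/(-0.3206686) = 1.2644366, and α = 1.2644366/2.2644366 ≈ 0.5584.

α ≈ 0.5584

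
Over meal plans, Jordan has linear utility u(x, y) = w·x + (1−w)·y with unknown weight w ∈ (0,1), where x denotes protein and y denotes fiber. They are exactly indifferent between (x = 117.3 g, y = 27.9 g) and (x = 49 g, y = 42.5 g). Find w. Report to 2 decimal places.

Equating utilities: w·117.3 + (1−w)·27.9 = w·49 + (1−w)·42.5.
Rearranging, 68.3·w − 14.6·(1−w) = 0.
So w/(1−w) = 14.6/68.3 = 0.2138, giving w = 14.6/(68.3+14.6) = 0.18.

w = 0.18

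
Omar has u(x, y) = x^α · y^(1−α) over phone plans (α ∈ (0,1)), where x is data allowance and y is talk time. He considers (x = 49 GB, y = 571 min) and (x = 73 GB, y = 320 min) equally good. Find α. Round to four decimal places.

Set the two utilities equal: 49^α·571^(1−α) = 73^α·320^(1−α).
Taking logs: α·ln 49 + (1−α)·ln 571 = α·ln 73 + (1−α)·ln 320, i.e. α·-0.3986391 = (1−α)·-0.5790682.
With A = -0.3986391 and B = -0.5790682: α·A = (1−α)·B, so α = B/(A+B) = -0.5790682/-0.9777073 ≈ 0.5923.

α ≈ 0.5923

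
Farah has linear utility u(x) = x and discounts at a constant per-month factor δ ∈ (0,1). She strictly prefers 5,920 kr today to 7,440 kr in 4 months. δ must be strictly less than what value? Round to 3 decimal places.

δ < 0.944

Under u(x) = x this choice says 5920 > δ^4·7440.
Dividing by 7440: δ^4 < 0.79570. Both sides are positive, so the 4th root keeps the direction.
δ < 0.79570^(1/4) = 0.944.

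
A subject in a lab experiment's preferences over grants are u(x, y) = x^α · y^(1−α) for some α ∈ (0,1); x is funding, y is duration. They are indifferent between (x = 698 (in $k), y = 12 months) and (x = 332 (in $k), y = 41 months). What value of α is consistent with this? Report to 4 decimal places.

α ≈ 0.6231

Indifference: 698^α · 12^(1−α) = 332^α · 41^(1−α).
Rearrange to (698/332)^α = (41/12)^(1−α) and take logs: α·0.7430841 = (1−α)·1.2286654.
With A = 0.7430841 and B = 1.2286654: α·A = (1−α)·B, so α = B/(A+B) = 1.2286654/1.9717495 ≈ 0.6231.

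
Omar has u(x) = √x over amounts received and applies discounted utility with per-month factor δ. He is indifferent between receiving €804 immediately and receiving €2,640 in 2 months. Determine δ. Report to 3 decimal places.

δ ≈ 0.743

Equating discounted utilities: u(804) = δ^2·u(2640) ⇒ δ^2 = u(804)/u(2640).
Since u(x) = √x, δ^2 = √(804/2640) = 0.55186.
Hence δ = (0.55186)^(1/2) = 0.74287.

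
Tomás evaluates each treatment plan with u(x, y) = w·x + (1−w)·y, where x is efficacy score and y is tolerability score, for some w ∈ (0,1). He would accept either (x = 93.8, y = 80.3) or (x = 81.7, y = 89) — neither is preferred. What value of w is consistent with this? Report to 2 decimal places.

u(93.8,80.3) = u(81.7,89) means w·93.8 + (1−w)·80.3 = w·81.7 + (1−w)·89.
Rearranging, 12.1·w − 8.7·(1−w) = 0.
The marginal rate of substitution is 8.7/12.1, so w = 8.7/(12.1+8.7) = 0.42.

w = 0.42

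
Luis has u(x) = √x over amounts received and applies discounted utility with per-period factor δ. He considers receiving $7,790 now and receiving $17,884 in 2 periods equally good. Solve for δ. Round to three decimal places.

δ ≈ 0.812

Equating discounted utilities: u(7790) = δ^2·u(17884) ⇒ δ^2 = u(7790)/u(17884).
With u(x) = √x: δ^2 = √7790/√17884 = √(7790/17884) = 0.65999.
Hence δ = (0.65999)^(1/2) = 0.81240.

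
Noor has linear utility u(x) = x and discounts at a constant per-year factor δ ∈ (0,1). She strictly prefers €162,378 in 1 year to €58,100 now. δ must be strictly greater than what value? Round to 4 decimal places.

Under u(x) = x this choice says 58100 < δ·162378.
Dividing through by 162378 gives δ > 0.35781.

δ > 0.3578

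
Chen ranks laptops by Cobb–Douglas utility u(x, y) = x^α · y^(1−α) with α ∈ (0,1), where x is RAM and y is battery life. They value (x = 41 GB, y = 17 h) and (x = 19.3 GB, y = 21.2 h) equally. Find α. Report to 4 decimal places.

The Cobb–Douglas utilities coincide, so 41^α·17^(1−α) = 19.3^α·21.2^(1−α).
Taking logs: α·ln 41 + (1−α)·ln 17 = α·ln 19.3 + (1−α)·ln 21.2, i.e. α·0.7534670 = (1−α)·0.2207878.
So α/(1−α) = (0.2207878)/(0.7534670) = 0.2930292, and α = 0.2930292/1.2930292 ≈ 0.2266.

α ≈ 0.2266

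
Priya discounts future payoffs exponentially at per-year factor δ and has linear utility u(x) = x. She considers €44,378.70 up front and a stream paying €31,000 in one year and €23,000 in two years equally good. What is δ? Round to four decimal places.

Equating present values: 44378.70 = 31000δ + 23000δ².
So 23000δ² + 31000δ − 44378.70 = 0.
The positive root is δ = [−31000 + √(31000² + 4·23000·44378.70)] / (2·23000) = (−31000 + 71020.000)/46000 ≈ 0.8700.

δ ≈ 0.8700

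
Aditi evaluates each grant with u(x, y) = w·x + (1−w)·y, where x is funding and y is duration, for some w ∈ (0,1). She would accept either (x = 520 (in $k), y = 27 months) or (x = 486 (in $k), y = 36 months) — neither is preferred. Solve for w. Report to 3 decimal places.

u(520,27) = u(486,36) means w·520 + (1−w)·27 = w·486 + (1−w)·36.
w·(520−486) = (1−w)·(36−27), i.e. w·34 = (1−w)·9.
So w/(1−w) = 9/34 = 0.2647, giving w = 9/(34+9) = 0.209.

w = 0.209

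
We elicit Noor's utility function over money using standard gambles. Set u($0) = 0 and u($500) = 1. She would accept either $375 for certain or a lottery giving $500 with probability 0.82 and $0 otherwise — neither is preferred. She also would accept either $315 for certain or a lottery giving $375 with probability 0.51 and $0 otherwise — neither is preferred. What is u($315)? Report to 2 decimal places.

0.42

The first gamble pins u($375): it must equal 0.82·1 + 0.18·0 = 0.82.
Chaining: u($315) = 0.51·0.82 + 0.49·0.00 = 0.4182.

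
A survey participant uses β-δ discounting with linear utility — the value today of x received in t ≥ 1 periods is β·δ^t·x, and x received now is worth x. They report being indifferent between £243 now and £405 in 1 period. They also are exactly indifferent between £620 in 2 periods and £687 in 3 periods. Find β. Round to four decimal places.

β ≈ 0.6648

From the later pair, β·δ^2·620 = β·δ^3·687; dividing through, δ = 620/687 = 0.90247.
Substituting δ into 243 = β·δ·405: β = 243/(365.502) ≈ 0.6648.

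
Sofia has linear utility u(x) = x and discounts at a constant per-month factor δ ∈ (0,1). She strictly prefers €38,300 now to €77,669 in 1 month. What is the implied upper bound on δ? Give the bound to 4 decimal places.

δ < 0.4931

Under u(x) = x this choice says 38300 > δ·77669.
Dividing through by 77669 gives δ < 0.49312.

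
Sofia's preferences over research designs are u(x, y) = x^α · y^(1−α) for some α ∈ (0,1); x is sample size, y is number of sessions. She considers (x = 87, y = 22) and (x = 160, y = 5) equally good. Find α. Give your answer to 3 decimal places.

The Cobb–Douglas utilities coincide, so 87^α·22^(1−α) = 160^α·5^(1−α).
(87/160)^α = (5/22)^(1−α); take logs: α·ln(87/160) = (1−α)·ln(5/22), i.e. α·-0.609266 = (1−α)·-1.481605.
With A = -0.609266 and B = -1.481605: α·A = (1−α)·B, so α = B/(A+B) = -1.481605/-2.090871 ≈ 0.709.

α ≈ 0.709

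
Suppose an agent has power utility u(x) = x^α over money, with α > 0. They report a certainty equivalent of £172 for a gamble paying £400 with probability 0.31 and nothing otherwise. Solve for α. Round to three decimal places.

EU(lottery) = 0.31·400^α + 0.69·0 = 0.31·400^α.
Indifference: 172^α = 0.31·400^α, so (172/400)^α = 0.31.
Take logs: α = ln 0.31 / ln(172/400) ≈ 1.38771.

α ≈ 1.388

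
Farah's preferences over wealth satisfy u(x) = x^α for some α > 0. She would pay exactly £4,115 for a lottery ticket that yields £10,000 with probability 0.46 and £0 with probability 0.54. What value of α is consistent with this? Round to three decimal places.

α ≈ 0.875

EU(lottery) = 0.46·10000^α + 0.54·0 = 0.46·10000^α.
Equating: 4115^α = 0.46·10000^α, i.e. 0.4115^α = 0.46.
α = ln(0.46) / ln(4115/10000) = -0.776529/-0.887946 ≈ 0.875.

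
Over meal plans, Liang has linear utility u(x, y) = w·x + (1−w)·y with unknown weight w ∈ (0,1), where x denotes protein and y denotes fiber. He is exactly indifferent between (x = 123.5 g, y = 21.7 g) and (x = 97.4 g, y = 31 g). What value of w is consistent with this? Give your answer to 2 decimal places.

w = 0.26

u(123.5,21.7) = u(97.4,31) means w·123.5 + (1−w)·21.7 = w·97.4 + (1−w)·31.
Rearranging, 26.1·w − 9.3·(1−w) = 0.
So w/(1−w) = 9.3/26.1 = 0.3563, giving w = 9.3/(26.1+9.3) = 0.26.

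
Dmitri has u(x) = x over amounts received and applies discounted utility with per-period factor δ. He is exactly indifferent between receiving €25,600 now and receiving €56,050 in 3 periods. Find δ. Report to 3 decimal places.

δ ≈ 0.770

The payoff in 3 periods is discounted by δ^3, so u(25600) = δ^3·u(56050) and δ^3 = u(25600)/u(56050).
With u(x) = x: δ^3 = 25600/56050 = 0.45674.
So δ = 0.45674^(1/3) ≈ 0.770.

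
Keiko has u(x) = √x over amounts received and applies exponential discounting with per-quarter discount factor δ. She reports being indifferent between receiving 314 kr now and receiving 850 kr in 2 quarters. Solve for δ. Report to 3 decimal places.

Equating discounted utilities: u(314) = δ^2·u(850) ⇒ δ^2 = u(314)/u(850).
Since u(x) = √x, δ^2 = √(314/850) = 0.60779.
Taking the square root: δ = 0.60779^(1/2) ≈ 0.780.

δ ≈ 0.780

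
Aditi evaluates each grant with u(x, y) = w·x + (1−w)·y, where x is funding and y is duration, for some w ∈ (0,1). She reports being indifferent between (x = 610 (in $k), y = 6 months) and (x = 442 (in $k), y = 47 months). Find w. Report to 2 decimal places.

w = 0.20

u(610,6) = u(442,47) means w·610 + (1−w)·6 = w·442 + (1−w)·47.
w·(610−442) = (1−w)·(47−6), i.e. w·168 = (1−w)·41.
So w/(1−w) = 41/168 = 0.2440, giving w = 41/(168+41) = 0.20.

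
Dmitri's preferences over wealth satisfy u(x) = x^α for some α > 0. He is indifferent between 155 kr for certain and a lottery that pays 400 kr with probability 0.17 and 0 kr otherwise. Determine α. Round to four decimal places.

α ≈ 1.8691

The lottery's expected utility is 0.17·u(400) + 0.83·u(0) = 0.17·400^α (since u(0) = 0 for α > 0).
Setting u(155) equal to that: 155^α = 0.17·400^α ⇒ (155/400)^α = 0.17.
Take logs: α = ln 0.17 / ln(155/400) ≈ 1.869075.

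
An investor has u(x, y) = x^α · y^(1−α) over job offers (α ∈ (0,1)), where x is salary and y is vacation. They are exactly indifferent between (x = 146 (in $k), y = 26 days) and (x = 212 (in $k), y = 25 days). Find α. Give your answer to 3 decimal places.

Indifference: 146^α · 26^(1−α) = 212^α · 25^(1−α).
Rearrange to (146/212)^α = (25/26)^(1−α) and take logs: α·-0.372980 = (1−α)·-0.039221.
So α/(1−α) = (-0.039221)/(-0.372980) = 0.105156, and α = 0.105156/1.105156 ≈ 0.095.

α ≈ 0.095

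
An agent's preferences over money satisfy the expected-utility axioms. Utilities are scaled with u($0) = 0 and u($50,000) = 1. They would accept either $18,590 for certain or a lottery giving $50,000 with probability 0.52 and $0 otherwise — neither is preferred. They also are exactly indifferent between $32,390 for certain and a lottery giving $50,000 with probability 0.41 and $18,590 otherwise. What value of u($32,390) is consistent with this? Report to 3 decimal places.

The first gamble pins u($18,590): it must equal 0.52·1 + 0.48·0 = 0.52.
The second indifference gives u($32,390) = 0.41·u($50,000) + 0.59·u($18,590) = 0.41·1.00 + 0.59·0.52 = 0.7168.

0.717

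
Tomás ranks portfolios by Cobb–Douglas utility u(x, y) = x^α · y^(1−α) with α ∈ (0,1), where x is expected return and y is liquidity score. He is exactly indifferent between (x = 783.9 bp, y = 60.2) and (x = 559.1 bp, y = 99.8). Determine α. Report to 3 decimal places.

Indifference: 783.9^α · 60.2^(1−α) = 559.1^α · 99.8^(1−α).
(783.9/559.1)^α = (99.8/60.2)^(1−α); take logs: α·ln(783.9/559.1) = (1−α)·ln(99.8/60.2), i.e. α·0.337953 = (1−α)·0.505496.
So α/(1−α) = (0.505496)/(0.337953) = 1.495758, and α = 1.495758/2.495758 ≈ 0.599.

α ≈ 0.599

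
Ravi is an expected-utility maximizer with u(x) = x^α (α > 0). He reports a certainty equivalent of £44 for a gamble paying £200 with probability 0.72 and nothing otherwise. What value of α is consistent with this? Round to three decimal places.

Since u(0) = 0, the lottery's EU is 0.72·200^α.
Indifference: 44^α = 0.72·200^α, so (44/200)^α = 0.72.
Take logs: α = ln 0.72 / ln(44/200) ≈ 0.21696.

α ≈ 0.217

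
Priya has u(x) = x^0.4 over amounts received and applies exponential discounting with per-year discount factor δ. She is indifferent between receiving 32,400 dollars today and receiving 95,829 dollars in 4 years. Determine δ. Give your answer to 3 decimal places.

δ ≈ 0.897

Equating discounted utilities: u(32400) = δ^4·u(95829) ⇒ δ^4 = u(32400)/u(95829).
Since u(x) = x^0.4, δ^4 = (32400/95829)^0.4 = 0.33810^0.4 = 0.64807.
Hence δ = (0.64807)^(1/4) = 0.89723.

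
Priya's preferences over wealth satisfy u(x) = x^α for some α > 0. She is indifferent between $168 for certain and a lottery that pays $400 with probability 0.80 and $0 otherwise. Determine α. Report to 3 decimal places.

EU(lottery) = 0.80·400^α + 0.20·0 = 0.80·400^α.
Setting u(168) equal to that: 168^α = 0.80·400^α ⇒ (168/400)^α = 0.80.
Take logs: α = ln 0.80 / ln(168/400) ≈ 0.25723.

α ≈ 0.257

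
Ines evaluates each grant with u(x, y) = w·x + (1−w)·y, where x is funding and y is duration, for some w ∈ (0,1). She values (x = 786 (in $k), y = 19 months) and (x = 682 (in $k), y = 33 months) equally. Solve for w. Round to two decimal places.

u(786,19) = u(682,33) means w·786 + (1−w)·19 = w·682 + (1−w)·33.
Rearranging, 104·w − 14·(1−w) = 0.
The marginal rate of substitution is 14/104, so w = 14/(104+14) = 0.12.

w = 0.12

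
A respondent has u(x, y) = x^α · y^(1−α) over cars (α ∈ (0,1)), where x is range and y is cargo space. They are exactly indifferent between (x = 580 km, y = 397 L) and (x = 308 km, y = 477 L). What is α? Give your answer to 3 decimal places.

The Cobb–Douglas utilities coincide, so 580^α·397^(1−α) = 308^α·477^(1−α).
Rearrange to (580/308)^α = (477/397)^(1−α) and take logs: α·0.632928 = (1−α)·0.183580.
So α/(1−α) = (0.183580)/(0.632928) = 0.290049, and α = 0.290049/1.290049 ≈ 0.225.

α ≈ 0.225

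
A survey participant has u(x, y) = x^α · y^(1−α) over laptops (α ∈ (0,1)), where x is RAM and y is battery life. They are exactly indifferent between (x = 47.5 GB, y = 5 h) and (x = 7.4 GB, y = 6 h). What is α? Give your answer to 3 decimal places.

α ≈ 0.089

Set the two utilities equal: 47.5^α·5^(1−α) = 7.4^α·6^(1−α).
Taking logs: α·ln 47.5 + (1−α)·ln 5 = α·ln 7.4 + (1−α)·ln 6, i.e. α·1.859250 = (1−α)·0.182322.
Thus α·(2.041572) = 0.182322, so α = 0.182322/2.041572 ≈ 0.089.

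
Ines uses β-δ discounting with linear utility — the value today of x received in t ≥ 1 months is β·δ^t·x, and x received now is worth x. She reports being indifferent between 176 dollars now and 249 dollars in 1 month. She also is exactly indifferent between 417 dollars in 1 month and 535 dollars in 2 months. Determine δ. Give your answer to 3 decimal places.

The second indifference involves only future payoffs, so β cancels: β·δ^1·417 = β·δ^2·535, giving δ = 417/535 = 0.77944.

δ ≈ 0.779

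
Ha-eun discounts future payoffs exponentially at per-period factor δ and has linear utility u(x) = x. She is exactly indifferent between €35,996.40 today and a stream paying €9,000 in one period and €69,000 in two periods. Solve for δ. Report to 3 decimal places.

δ ≈ 0.660

Equating present values: 35996.40 = 9000δ + 69000δ².
Rearranged: 69000δ² + 9000δ − 35996.40 = 0.
δ = (−9000 + √(9000² + 4·69000·35996.40)) / (2·69000) = (−9000 + √10016006400.00) / 138000 ≈ 0.660.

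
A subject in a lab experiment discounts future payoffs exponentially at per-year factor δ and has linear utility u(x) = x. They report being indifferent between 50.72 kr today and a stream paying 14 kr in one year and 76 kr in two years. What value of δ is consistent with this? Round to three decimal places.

δ ≈ 0.730

Present value of the stream is 14·δ + 76·δ². Indifference gives 14δ + 76δ² = 50.72.
So 76δ² + 14δ − 50.72 = 0.
δ = (−14 + √(14² + 4·76·50.72)) / (2·76) = (−14 + √15614.88) / 152 ≈ 0.730.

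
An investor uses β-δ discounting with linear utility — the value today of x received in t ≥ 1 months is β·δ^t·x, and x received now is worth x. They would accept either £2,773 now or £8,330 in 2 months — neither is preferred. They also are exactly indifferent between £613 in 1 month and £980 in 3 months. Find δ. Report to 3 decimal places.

The second indifference involves only future payoffs, so β cancels: β·δ^1·613 = β·δ^3·980, giving δ^2 = 613/980 = 0.62551, so δ = 0.79089.

δ ≈ 0.791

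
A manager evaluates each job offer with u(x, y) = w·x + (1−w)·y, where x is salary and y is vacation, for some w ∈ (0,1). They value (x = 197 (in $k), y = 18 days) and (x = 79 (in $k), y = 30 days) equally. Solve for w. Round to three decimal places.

w = 0.092

u(197,18) = u(79,30) means w·197 + (1−w)·18 = w·79 + (1−w)·30.
w·(197−79) = (1−w)·(30−18), i.e. w·118 = (1−w)·12.
Hence w = 12/(118+12) = 12/130 = 0.092.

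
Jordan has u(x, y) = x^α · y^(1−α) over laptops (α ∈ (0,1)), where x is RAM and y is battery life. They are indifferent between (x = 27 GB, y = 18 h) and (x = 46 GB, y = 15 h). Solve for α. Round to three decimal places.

α ≈ 0.255

The Cobb–Douglas utilities coincide, so 27^α·18^(1−α) = 46^α·15^(1−α).
Taking logs: α·ln 27 + (1−α)·ln 18 = α·ln 46 + (1−α)·ln 15, i.e. α·-0.532805 = (1−α)·-0.182322.
Thus α·(-0.715127) = -0.182322, so α = -0.182322/-0.715127 ≈ 0.255.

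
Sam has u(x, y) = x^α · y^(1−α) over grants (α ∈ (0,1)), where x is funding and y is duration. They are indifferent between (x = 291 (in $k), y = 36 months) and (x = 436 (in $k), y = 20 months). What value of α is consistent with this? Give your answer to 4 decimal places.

α ≈ 0.5925

Set the two utilities equal: 291^α·36^(1−α) = 436^α·20^(1−α).
Taking logs: α·ln 291 + (1−α)·ln 36 = α·ln 436 + (1−α)·ln 20, i.e. α·-0.4043190 = (1−α)·-0.5877867.
With A = -0.4043190 and B = -0.5877867: α·A = (1−α)·B, so α = B/(A+B) = -0.5877867/-0.9921057 ≈ 0.5925.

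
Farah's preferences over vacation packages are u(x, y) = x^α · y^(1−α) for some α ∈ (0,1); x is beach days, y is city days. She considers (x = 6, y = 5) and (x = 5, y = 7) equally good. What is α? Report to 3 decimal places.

Indifference: 6^α · 5^(1−α) = 5^α · 7^(1−α).
Taking logs: α·ln 6 + (1−α)·ln 5 = α·ln 5 + (1−α)·ln 7, i.e. α·0.182322 = (1−α)·0.336472.
With A = 0.182322 and B = 0.336472: α·A = (1−α)·B, so α = B/(A+B) = 0.336472/0.518794 ≈ 0.649.

α ≈ 0.649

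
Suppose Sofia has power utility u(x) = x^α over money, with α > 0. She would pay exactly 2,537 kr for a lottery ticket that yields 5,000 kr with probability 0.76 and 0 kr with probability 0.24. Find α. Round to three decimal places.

EU(lottery) = 0.76·5000^α + 0.24·0 = 0.76·5000^α.
Setting u(2537) equal to that: 2537^α = 0.76·5000^α ⇒ (2537/5000)^α = 0.76.
Take logs: α = ln 0.76 / ln(2537/5000) ≈ 0.40450.

α ≈ 0.405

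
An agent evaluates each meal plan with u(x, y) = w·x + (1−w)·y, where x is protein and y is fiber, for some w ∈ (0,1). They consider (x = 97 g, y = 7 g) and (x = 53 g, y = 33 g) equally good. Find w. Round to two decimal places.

w = 0.37

Equating utilities: w·97 + (1−w)·7 = w·53 + (1−w)·33.
w·(97−53) = (1−w)·(33−7), i.e. w·44 = (1−w)·26.
So w/(1−w) = 26/44 = 0.5909, giving w = 26/(44+26) = 0.37.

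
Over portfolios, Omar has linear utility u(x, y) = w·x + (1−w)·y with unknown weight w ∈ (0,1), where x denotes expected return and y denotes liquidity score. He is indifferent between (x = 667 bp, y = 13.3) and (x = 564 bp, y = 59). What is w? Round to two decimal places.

w = 0.31

u(667,13.3) = u(564,59) means w·667 + (1−w)·13.3 = w·564 + (1−w)·59.
Collecting terms: w·103 = (1−w)·45.7.
So w/(1−w) = 45.7/103 = 0.4437, giving w = 45.7/(103+45.7) = 0.31.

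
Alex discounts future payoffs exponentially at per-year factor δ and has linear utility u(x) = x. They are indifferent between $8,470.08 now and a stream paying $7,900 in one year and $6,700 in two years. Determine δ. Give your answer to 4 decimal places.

δ ≈ 0.6800

The stream is worth 7900δ + 6700δ² today, so 7900δ + 6700δ² = 8470.08.
So 6700δ² + 7900δ − 8470.08 = 0.
The positive root is δ = [−7900 + √(7900² + 4·6700·8470.08)] / (2·6700) = (−7900 + 17012.000)/13400 ≈ 0.6800.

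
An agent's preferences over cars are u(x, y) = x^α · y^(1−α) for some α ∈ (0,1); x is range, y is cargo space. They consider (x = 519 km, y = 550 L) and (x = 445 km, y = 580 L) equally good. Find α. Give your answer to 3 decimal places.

α ≈ 0.257

Indifference: 519^α · 550^(1−α) = 445^α · 580^(1−α).
Taking logs: α·ln 519 + (1−α)·ln 550 = α·ln 445 + (1−α)·ln 580, i.e. α·0.153830 = (1−α)·0.053110.
With A = 0.153830 and B = 0.053110: α·A = (1−α)·B, so α = B/(A+B) = 0.053110/0.206940 ≈ 0.257.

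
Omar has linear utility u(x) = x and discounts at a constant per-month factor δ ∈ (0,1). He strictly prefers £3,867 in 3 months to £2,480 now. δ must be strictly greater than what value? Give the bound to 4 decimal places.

δ > 0.8624

Under u(x) = x this choice says 2480 < δ^3·3867.
Hence δ^3 > 2480/3867 = 0.64132, and x ↦ x^(1/3) is increasing on (0,∞).
δ > 0.64132^(1/3) = 0.8624.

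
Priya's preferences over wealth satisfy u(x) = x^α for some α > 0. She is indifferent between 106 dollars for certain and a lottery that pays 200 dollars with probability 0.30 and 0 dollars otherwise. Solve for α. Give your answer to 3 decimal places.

α ≈ 1.896

EU(lottery) = 0.30·200^α + 0.70·0 = 0.30·200^α.
Setting u(106) equal to that: 106^α = 0.30·200^α ⇒ (106/200)^α = 0.30.
Take logs: α = ln 0.30 / ln(106/200) ≈ 1.89638.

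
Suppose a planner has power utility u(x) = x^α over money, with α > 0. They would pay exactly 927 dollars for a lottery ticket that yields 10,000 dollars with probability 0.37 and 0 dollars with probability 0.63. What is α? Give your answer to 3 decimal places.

α ≈ 0.418

The lottery's expected utility is 0.37·u(10000) + 0.63·u(0) = 0.37·10000^α (since u(0) = 0 for α > 0).
Equating: 927^α = 0.37·10000^α, i.e. 0.0927^α = 0.37.
Taking logs: α·ln(927/10000) = ln(0.37), so α = -0.994252 / -2.378387 ≈ 0.418.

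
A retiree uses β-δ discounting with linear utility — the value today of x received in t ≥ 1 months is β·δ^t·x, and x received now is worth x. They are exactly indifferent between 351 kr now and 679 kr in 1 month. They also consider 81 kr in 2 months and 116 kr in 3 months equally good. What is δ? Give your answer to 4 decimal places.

δ ≈ 0.6983

Both payoffs in the second observation are in the future, so β drops out: δ^2·81 = δ^3·116 ⇒ δ = 81/116 = 0.69828.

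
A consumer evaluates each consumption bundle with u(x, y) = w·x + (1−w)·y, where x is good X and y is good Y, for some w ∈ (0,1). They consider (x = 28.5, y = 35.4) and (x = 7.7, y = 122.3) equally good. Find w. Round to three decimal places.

u(28.5,35.4) = u(7.7,122.3) means w·28.5 + (1−w)·35.4 = w·7.7 + (1−w)·122.3.
Collecting terms: w·20.8 = (1−w)·86.9.
The marginal rate of substitution is 86.9/20.8, so w = 86.9/(20.8+86.9) = 0.807.

w = 0.807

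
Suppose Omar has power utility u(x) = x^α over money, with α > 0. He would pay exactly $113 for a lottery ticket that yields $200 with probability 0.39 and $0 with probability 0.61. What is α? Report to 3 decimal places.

α ≈ 1.649

Since u(0) = 0, the lottery's EU is 0.39·200^α.
Indifference: 113^α = 0.39·200^α, so (113/200)^α = 0.39.
α = ln(0.39) / ln(113/200) = -0.941609/-0.570930 ≈ 1.649.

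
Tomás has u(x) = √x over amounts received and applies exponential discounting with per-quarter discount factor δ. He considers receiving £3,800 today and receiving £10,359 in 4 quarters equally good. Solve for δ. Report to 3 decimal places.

Indifference means u(3800) = δ^4 · u(10359), so δ^4 = u(3800)/u(10359).
With u(x) = √x: δ^4 = √3800/√10359 = √(3800/10359) = 0.60567.
So δ = 0.60567^(1/4) ≈ 0.882.

δ ≈ 0.882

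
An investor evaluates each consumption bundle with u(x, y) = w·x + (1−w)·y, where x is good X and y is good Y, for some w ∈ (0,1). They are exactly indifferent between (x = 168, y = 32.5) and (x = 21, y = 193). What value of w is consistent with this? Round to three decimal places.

Equating utilities: w·168 + (1−w)·32.5 = w·21 + (1−w)·193.
Rearranging, 147·w − 160.5·(1−w) = 0.
So w/(1−w) = 160.5/147 = 1.0918, giving w = 160.5/(147+160.5) = 0.522.

w = 0.522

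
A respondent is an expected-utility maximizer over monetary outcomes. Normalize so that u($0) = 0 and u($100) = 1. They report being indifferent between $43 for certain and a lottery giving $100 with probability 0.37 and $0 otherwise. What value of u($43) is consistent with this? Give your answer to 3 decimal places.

The indifference gives u($43) = 0.37·u($100) + 0.63·u($0) = 0.37·1 + 0.63·0 = 0.37.

0.370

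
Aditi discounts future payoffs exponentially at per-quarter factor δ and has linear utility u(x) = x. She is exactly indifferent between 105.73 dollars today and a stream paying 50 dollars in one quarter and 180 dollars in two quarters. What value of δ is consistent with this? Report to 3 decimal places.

δ ≈ 0.640

The stream is worth 50δ + 180δ² today, so 50δ + 180δ² = 105.73.
So 180δ² + 50δ − 105.73 = 0.
By the quadratic formula (taking the positive root), δ = (−50 + √78625.60) / 360 ≈ 0.640.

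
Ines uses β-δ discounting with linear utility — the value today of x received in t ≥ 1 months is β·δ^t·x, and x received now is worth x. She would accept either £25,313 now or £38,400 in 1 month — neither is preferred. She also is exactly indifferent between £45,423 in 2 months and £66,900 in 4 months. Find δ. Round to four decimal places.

δ ≈ 0.8240

The second indifference involves only future payoffs, so β cancels: β·δ^2·45423 = β·δ^4·66900, giving δ^2 = 45423/66900 = 0.67897, so δ = 0.82400.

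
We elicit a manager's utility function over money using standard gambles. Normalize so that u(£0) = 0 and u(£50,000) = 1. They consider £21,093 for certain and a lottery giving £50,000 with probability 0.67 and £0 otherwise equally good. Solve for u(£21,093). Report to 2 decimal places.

The indifference gives u(£21,093) = 0.67·u(£50,000) + 0.33·u(£0) = 0.67·1 + 0.33·0 = 0.67.

0.67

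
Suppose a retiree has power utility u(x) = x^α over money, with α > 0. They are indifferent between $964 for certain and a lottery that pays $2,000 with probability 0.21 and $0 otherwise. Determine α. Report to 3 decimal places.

α ≈ 2.138

The lottery's expected utility is 0.21·u(2000) + 0.79·u(0) = 0.21·2000^α (since u(0) = 0 for α > 0).
Equating: 964^α = 0.21·2000^α, i.e. 0.4820^α = 0.21.
Take logs: α = ln 0.21 / ln(964/2000) ≈ 2.13843.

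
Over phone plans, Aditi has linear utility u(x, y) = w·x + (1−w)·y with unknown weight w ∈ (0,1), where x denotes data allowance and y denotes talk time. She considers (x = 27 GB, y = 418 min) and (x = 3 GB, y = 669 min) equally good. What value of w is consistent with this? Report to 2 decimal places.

u(27,418) = u(3,669) means w·27 + (1−w)·418 = w·3 + (1−w)·669.
Rearranging, 24·w − 251·(1−w) = 0.
So w/(1−w) = 251/24 = 10.4583, giving w = 251/(24+251) = 0.91.

w = 0.91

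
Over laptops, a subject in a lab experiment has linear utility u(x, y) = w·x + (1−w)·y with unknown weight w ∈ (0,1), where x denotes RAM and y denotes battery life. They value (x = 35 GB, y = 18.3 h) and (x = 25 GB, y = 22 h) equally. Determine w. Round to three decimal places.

u(35,18.3) = u(25,22) means w·35 + (1−w)·18.3 = w·25 + (1−w)·22.
w·(35−25) = (1−w)·(22−18.3), i.e. w·10 = (1−w)·3.7.
The marginal rate of substitution is 3.7/10, so w = 3.7/(10+3.7) = 0.270.

w = 0.270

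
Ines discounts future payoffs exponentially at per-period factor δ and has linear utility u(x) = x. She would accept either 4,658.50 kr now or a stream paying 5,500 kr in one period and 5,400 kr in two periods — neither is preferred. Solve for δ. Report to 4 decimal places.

δ ≈ 0.5500

Equating present values: 4658.50 = 5500δ + 5400δ².
Rearranged: 5400δ² + 5500δ − 4658.50 = 0.
δ = (−5500 + √(5500² + 4·5400·4658.50)) / (2·5400) = (−5500 + √130873600.00) / 10800 ≈ 0.5500.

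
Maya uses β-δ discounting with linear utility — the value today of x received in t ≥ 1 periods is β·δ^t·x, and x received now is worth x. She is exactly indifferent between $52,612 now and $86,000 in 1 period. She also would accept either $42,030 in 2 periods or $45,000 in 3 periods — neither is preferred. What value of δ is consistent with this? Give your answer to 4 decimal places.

The second indifference involves only future payoffs, so β cancels: β·δ^2·42030 = β·δ^3·45000, giving δ = 42030/45000 = 0.93400.

δ ≈ 0.9340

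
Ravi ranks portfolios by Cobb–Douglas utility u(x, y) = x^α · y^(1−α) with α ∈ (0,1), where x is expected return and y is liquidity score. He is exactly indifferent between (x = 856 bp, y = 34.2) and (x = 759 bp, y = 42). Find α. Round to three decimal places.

α ≈ 0.631

Indifference: 856^α · 34.2^(1−α) = 759^α · 42^(1−α).
Taking logs: α·ln 856 + (1−α)·ln 34.2 = α·ln 759 + (1−α)·ln 42, i.e. α·0.120269 = (1−α)·0.205444.
So α/(1−α) = (0.205444)/(0.120269) = 1.708204, and α = 1.708204/2.708204 ≈ 0.631.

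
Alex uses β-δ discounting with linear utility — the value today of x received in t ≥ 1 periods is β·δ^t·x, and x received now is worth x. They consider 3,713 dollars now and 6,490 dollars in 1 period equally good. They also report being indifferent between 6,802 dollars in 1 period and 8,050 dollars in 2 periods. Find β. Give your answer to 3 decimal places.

Both payoffs in the second observation are in the future, so β drops out: δ^1·6802 = δ^2·8050 ⇒ δ = 6802/8050 = 0.84497.
Substituting δ into 3713 = β·δ·6490: β = 3713/(5483.848) ≈ 0.677.

β ≈ 0.677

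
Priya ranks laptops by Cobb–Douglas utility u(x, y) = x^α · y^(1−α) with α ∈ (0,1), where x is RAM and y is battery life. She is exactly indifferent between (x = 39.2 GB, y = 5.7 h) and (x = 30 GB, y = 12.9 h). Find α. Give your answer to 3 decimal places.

The Cobb–Douglas utilities coincide, so 39.2^α·5.7^(1−α) = 30^α·12.9^(1−α).
(39.2/30)^α = (12.9/5.7)^(1−α); take logs: α·ln(39.2/30) = (1−α)·ln(12.9/5.7), i.e. α·0.267479 = (1−α)·0.816761.
So α/(1−α) = (0.816761)/(0.267479) = 3.053552, and α = 3.053552/4.053552 ≈ 0.753.

α ≈ 0.753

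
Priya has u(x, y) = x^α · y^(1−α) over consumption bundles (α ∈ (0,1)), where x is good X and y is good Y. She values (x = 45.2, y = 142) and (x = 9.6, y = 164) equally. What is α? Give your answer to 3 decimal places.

The Cobb–Douglas utilities coincide, so 45.2^α·142^(1−α) = 9.6^α·164^(1−α).
(45.2/9.6)^α = (164/142)^(1−α); take logs: α·ln(45.2/9.6) = (1−α)·ln(164/142), i.e. α·1.549334 = (1−α)·0.144039.
With A = 1.549334 and B = 0.144039: α·A = (1−α)·B, so α = B/(A+B) = 0.144039/1.693373 ≈ 0.085.

α ≈ 0.085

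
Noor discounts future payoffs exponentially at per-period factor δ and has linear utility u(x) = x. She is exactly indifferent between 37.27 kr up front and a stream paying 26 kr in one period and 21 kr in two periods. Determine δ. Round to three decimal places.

δ ≈ 0.850

The stream is worth 26δ + 21δ² today, so 26δ + 21δ² = 37.27.
So 21δ² + 26δ − 37.27 = 0.
δ = (−26 + √(26² + 4·21·37.27)) / (2·21) = (−26 + √3806.68) / 42 ≈ 0.850.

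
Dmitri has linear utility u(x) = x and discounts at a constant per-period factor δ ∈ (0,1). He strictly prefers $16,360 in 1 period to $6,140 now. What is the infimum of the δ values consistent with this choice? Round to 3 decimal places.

δ > 0.375

The preference means 6140 < δ·16360.
So δ > 6140/16360 = 0.37531.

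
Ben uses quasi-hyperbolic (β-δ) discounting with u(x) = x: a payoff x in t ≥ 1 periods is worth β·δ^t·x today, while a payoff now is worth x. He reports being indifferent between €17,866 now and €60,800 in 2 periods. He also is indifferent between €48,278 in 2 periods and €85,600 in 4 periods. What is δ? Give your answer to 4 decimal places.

δ ≈ 0.7510

The second indifference involves only future payoffs, so β cancels: β·δ^2·48278 = β·δ^4·85600, giving δ^2 = 48278/85600 = 0.56400, so δ = 0.75100.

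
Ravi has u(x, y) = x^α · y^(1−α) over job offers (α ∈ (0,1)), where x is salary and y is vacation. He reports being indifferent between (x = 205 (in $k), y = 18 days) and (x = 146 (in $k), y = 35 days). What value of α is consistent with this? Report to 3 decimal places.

Set the two utilities equal: 205^α·18^(1−α) = 146^α·35^(1−α).
Rearrange to (205/146)^α = (35/18)^(1−α) and take logs: α·0.339403 = (1−α)·0.664976.
With A = 0.339403 and B = 0.664976: α·A = (1−α)·B, so α = B/(A+B) = 0.664976/1.004379 ≈ 0.662.

α ≈ 0.662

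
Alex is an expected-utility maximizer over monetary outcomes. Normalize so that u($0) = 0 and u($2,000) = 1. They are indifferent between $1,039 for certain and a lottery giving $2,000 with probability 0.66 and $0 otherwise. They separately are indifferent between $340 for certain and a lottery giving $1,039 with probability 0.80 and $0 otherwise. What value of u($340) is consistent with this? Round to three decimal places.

First, u($1,039) = 0.66·u($2,000) + 0.34·u($0) = 0.66.
The second indifference gives u($340) = 0.80·u($1,039) + 0.20·u($0) = 0.80·0.66 + 0.20·0.00 = 0.5280.

0.528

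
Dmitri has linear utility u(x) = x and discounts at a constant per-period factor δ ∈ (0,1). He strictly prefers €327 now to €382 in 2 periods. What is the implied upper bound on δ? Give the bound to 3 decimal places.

δ < 0.925

The preference means 327 > δ^2·382.
So δ^2 < 327/382 = 0.85602; taking the square root of both positive sides preserves the inequality.
δ < (327/382)^(1/2) ≈ 0.925.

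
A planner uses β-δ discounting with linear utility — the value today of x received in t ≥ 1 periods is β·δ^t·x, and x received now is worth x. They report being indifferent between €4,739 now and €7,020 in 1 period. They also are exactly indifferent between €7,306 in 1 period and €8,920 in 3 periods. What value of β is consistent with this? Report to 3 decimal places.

β ≈ 0.746

Both payoffs in the second observation are in the future, so β drops out: δ^1·7306 = δ^3·8920 ⇒ δ^2 = 7306/8920 = 0.81906, so δ = 0.90502.
Substituting δ into 4739 = β·δ·7020: β = 4739/(6353.229) ≈ 0.746.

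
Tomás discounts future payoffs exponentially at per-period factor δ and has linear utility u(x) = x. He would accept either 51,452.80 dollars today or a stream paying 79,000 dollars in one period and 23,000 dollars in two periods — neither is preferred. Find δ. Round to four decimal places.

Equating present values: 51452.80 = 79000δ + 23000δ².
So 23000δ² + 79000δ − 51452.80 = 0.
By the quadratic formula (taking the positive root), δ = (−79000 + √10974657600.00) / 46000 ≈ 0.5600.

δ ≈ 0.5600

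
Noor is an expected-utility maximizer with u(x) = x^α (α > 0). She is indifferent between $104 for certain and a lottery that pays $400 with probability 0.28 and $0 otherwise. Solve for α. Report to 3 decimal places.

α ≈ 0.945

Since u(0) = 0, the lottery's EU is 0.28·400^α.
Setting u(104) equal to that: 104^α = 0.28·400^α ⇒ (104/400)^α = 0.28.
Taking logs: α·ln(104/400) = ln(0.28), so α = -1.272966 / -1.347074 ≈ 0.945.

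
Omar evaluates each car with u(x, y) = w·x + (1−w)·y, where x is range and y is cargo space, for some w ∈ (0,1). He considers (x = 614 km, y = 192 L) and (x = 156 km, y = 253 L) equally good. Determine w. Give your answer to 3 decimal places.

Equating utilities: w·614 + (1−w)·192 = w·156 + (1−w)·253.
Collecting terms: w·458 = (1−w)·61.
So w/(1−w) = 61/458 = 0.1332, giving w = 61/(458+61) = 0.118.

w = 0.118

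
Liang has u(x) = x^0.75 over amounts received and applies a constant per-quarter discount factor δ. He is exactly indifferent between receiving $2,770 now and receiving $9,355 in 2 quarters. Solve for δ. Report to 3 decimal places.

δ ≈ 0.634

Indifference means u(2770) = δ^2 · u(9355), so δ^2 = u(2770)/u(9355).
With u(x) = x^0.75: δ^2 = 2770^0.75/9355^0.75 = (2770/9355)^0.75 = 0.40140.
Hence δ = (0.40140)^(1/2) = 0.63356.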